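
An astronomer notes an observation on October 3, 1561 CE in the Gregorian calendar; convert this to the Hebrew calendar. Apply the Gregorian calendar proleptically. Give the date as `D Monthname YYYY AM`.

Both dates share Julian Day Number 2291479; in the Hebrew calendar that is 13 Tishrei 5322 AM.

13 Tishrei 5322 AM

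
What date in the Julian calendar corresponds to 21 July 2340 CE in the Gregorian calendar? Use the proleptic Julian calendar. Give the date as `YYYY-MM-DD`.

For dates in this range the Gregorian date is 16 days ahead of the Julian.
21 July 2340 Gregorian − 16 days → 5 July 2340 Julian.

2340-07-05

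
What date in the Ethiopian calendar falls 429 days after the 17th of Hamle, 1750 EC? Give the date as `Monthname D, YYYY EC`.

Counting 429 days forward from JDN 2363359 reaches JDN 2363788, which is Meskerem 15, 1752 EC.

Meskerem 15, 1752 EC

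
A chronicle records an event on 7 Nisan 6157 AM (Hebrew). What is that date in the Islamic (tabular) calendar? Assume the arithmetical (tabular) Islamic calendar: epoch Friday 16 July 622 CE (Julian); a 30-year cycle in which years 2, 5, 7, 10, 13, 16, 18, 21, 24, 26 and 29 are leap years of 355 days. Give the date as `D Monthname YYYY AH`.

6 Rabi' al-Awwal 1830 AH

Both dates share Julian Day Number 2596641; in the tabular Islamic calendar that is 6 Rabi' al-Awwal 1830 AH.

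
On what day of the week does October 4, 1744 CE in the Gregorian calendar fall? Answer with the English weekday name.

Sunday

JDN 2358320 mod 7 = 6, and JDN 0 was a Monday, so this is a Sunday.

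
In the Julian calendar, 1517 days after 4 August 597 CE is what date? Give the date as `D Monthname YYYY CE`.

29 September 601 CE

Counting 1517 days forward from JDN 1939328 reaches JDN 1940845, which is 29 September 601 CE.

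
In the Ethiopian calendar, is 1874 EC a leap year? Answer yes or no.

1874 mod 4 = 2; in the Ethiopian calendar a year is leap when year mod 4 = 3, so it is a common year.

no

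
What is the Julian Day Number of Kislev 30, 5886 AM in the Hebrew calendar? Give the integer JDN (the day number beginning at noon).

2497561

In the Gregorian calendar the same day is 27 December 2125.
JDN 2451545 is 1 January 2000 CE (Gregorian); the target day is +46016 days from there, so JDN = 2497561.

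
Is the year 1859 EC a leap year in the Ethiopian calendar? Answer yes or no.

yes

1859 mod 4 = 3; in the Ethiopian calendar a year is leap when year mod 4 = 3, so it is a leap year.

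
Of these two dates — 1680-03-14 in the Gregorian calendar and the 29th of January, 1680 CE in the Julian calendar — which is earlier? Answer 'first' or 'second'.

First date → JDN 2334741; second date → JDN 2334706.
JDN 2334706 < JDN 2334741, so the second date is earlier.

second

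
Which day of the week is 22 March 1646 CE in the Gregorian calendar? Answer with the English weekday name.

Since JDN mod 7 = 3 (0 = Monday), the day is Thursday.

Thursday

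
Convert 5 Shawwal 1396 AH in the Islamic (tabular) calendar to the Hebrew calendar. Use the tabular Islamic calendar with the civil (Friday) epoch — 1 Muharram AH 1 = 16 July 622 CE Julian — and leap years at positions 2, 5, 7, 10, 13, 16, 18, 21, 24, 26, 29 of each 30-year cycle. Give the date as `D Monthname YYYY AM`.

Julian Day Number of the source date = 2443051.
Converting JDN 2443051 to the Hebrew calendar gives 5 Tishrei 5737 AM.

5 Tishrei 5737 AM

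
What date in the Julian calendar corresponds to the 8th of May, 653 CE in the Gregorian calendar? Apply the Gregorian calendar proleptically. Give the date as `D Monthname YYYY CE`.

The Julian–Gregorian offset here is 3 days (Julian trailing).
8 May 653 Gregorian − 3 days → 5 May 653 Julian.

5 May 653 CE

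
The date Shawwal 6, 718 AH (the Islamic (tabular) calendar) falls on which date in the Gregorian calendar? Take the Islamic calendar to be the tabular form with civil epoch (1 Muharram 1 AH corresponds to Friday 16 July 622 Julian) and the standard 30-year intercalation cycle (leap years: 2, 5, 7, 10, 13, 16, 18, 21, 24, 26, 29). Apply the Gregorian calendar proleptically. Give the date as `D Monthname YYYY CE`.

Both dates share Julian Day Number 2202792; in the Gregorian calendar that is 9 December 1318 CE.

9 December 1318 CE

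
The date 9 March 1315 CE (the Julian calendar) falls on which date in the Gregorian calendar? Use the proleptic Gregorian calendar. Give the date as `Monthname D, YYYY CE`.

The Julian–Gregorian offset here is 8 days (Julian trailing).
9 March 1315 Julian + 8 days → 17 March 1315 Gregorian.

March 17, 1315 CE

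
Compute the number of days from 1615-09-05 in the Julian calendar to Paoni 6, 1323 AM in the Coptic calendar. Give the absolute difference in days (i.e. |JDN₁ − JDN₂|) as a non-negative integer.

JDN of the first date = 2311184.
JDN of the second date = 2308165.
|2308165 − 2311184| = 3019.

3019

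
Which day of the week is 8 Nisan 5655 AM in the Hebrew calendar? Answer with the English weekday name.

Equivalently 2 April 1895 Gregorian, JDN 2413286.
JDN 2413286 mod 7 = 1, and JDN 0 was a Monday, so this is a Tuesday.

Tuesday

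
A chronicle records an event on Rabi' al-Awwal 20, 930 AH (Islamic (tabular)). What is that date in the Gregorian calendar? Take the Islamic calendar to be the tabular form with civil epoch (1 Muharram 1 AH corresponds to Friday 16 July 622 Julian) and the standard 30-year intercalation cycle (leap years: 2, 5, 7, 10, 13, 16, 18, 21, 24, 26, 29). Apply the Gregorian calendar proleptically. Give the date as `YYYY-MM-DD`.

1524-02-06

Julian Day Number of the source date = 2277725.
Converting JDN 2277725 to the Gregorian calendar gives 6 February 1524 CE.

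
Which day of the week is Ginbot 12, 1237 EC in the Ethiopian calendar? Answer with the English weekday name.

Sunday

Equivalently 14 May 1245 Gregorian, JDN 2175921.
JDN 2175921 mod 7 = 6, and JDN 0 was a Monday, so this is a Sunday.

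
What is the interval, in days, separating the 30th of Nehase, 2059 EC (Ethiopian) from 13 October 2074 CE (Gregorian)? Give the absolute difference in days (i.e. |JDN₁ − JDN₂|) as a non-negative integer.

2595

JDN of the first date = 2476264.
JDN of the second date = 2478859.
|2478859 − 2476264| = 2595.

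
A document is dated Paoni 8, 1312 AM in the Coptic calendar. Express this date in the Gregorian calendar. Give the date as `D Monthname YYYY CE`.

Both dates share Julian Day Number 2304150; in the Gregorian calendar that is 12 June 1596 CE.

12 June 1596 CE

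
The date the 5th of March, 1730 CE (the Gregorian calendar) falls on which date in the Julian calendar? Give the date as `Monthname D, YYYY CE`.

February 22, 1730 CE

The Julian–Gregorian offset here is 11 days (Julian trailing).
5 March 1730 Gregorian − 11 days → 22 February 1730 Julian.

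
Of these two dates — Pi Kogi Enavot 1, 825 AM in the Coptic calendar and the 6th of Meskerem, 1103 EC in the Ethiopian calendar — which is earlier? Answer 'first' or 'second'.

First date → JDN 2126356; second date → JDN 2126731.
JDN 2126356 < JDN 2126731, so the first date is earlier.

first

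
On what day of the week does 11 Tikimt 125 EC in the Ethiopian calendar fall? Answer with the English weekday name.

This is JDN 1769552 (7 October 132 Gregorian).
1769552 ≡ 1 (mod 7); counting from Monday = 0 gives Tuesday.

Tuesday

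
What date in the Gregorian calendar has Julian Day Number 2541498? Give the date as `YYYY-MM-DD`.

JDN 2451545 is 1 Jan 2000; 2541498 is +89953 days from there.

2246-04-14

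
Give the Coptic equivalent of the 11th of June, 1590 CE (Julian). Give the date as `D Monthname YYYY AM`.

Both dates share Julian Day Number 2301967; in the Coptic calendar that is 17 Paoni 1306 AM.

17 Paoni 1306 AM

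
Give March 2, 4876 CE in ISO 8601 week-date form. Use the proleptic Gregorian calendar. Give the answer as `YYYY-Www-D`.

The weekday is Monday (ISO weekday 1).
That Monday belongs to ISO week 10 of ISO year 4876.

4876-W10-1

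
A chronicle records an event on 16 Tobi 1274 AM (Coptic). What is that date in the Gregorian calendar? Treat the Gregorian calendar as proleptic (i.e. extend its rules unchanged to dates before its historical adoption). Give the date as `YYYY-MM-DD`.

1558-01-21

Julian Day Number of the source date = 2290128.
Converting JDN 2290128 to the Gregorian calendar gives 21 January 1558 CE.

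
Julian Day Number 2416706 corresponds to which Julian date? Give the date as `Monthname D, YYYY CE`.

The Gregorian equivalent of JDN 2416706 is 13 August 1904.
In the Julian calendar that day is July 31, 1904 CE.

July 31, 1904 CE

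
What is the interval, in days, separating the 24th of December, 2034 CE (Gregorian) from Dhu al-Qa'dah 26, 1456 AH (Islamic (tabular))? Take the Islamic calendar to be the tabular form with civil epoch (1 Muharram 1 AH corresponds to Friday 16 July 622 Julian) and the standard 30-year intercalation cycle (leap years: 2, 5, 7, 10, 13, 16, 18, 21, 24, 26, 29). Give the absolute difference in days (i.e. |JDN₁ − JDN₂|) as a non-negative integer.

First date → JDN 2464321; second date → JDN 2464363.
The interval is |2464321 − 2464363| = 42 days.

42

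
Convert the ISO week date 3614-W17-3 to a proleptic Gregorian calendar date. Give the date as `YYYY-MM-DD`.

ISO week 1 of 3614 is the week containing the first Thursday of 3614.
Week 17, day 3 (Wednesday) lands on 3614-04-23.

3614-04-23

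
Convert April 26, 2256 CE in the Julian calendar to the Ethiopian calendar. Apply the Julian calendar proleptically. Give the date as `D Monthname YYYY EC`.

The source date corresponds to 11 May 2256 in the Gregorian calendar (JDN 2545178).
That day falls on 1 Ginbot 2248 EC in the Ethiopian calendar.

1 Ginbot 2248 EC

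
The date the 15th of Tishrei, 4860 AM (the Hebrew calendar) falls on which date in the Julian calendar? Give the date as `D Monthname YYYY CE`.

3 October 1099 CE

Julian Day Number of the source date = 2122743.
Converting JDN 2122743 to the Julian calendar gives 3 October 1099 CE.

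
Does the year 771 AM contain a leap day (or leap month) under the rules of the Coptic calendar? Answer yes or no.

771 mod 4 = 3; in the Coptic calendar a year is leap when year mod 4 = 3, so it is a leap year.

yes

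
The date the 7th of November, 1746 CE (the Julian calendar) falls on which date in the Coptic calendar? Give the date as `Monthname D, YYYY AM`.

Julian Day Number of the source date = 2359095.
Converting JDN 2359095 to the Coptic calendar gives 11 Hathor 1463 AM.

Hathor 11, 1463 AM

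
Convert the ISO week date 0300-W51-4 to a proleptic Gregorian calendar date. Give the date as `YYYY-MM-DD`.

0300-12-20

ISO week 1 of 300 is the week containing the first Thursday of 300.
Week 51, day 4 (Thursday) lands on 0300-12-20.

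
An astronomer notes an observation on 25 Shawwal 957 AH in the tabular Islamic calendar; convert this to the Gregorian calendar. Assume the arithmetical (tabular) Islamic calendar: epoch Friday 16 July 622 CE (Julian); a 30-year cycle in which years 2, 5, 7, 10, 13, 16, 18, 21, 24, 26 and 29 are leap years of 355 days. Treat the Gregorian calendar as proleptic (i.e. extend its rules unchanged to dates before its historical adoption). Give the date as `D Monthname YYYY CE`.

16 November 1550 CE

Julian Day Number of the source date = 2287505.
Converting JDN 2287505 to the Gregorian calendar gives 16 November 1550 CE.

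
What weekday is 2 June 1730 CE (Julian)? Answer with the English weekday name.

This is JDN 2353093 (13 June 1730 Gregorian).
2353093 ≡ 1 (mod 7); counting from Monday = 0 gives Tuesday.

Tuesday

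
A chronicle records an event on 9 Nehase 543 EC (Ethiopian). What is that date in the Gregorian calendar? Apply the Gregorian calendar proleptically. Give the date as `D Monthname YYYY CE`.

Both dates share Julian Day Number 1922524; in the Gregorian calendar that is 4 August 551 CE.

4 August 551 CE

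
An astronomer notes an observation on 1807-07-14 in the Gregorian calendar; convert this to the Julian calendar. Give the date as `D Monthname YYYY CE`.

2 July 1807 CE

At this point the Julian calendar is 12 days behind the Gregorian.
14 July 1807 Gregorian − 12 days → 2 July 1807 Julian.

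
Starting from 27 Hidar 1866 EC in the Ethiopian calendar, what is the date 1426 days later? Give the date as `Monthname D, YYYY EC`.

Tikimt 22, 1870 EC

The starting date is JDN 2405498; 2405498 + 1426 = 2406924.
JDN 2406924 corresponds to Tikimt 22, 1870 EC.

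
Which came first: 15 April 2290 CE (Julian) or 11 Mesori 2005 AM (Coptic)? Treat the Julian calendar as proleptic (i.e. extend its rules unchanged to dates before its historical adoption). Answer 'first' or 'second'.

First date → JDN 2557585; second date → JDN 2557331.
JDN 2557331 < JDN 2557585, so the second date is earlier.

second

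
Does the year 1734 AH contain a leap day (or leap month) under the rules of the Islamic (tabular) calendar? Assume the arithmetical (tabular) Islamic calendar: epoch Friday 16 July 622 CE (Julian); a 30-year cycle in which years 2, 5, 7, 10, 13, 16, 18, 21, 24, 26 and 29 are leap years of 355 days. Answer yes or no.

Year 1734 AH is year 24 of its 30-year cycle; leap positions are 2, 5, 7, 10, 13, 16, 18, 21, 24, 26, 29, so it is a leap year (355 days).

yes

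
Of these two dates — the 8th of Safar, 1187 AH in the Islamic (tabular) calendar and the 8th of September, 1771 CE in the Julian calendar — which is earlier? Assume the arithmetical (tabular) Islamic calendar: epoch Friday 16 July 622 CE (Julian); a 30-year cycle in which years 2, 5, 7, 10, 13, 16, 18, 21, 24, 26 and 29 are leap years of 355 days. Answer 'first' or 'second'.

second

Converting both to JDN: 2368756 vs 2368166; the smaller is the second.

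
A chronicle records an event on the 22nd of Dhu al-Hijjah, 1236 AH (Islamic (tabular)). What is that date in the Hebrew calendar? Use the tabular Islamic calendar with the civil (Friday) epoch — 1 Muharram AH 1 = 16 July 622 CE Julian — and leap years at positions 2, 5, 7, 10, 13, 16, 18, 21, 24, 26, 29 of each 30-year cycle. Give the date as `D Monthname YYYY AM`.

23 Elul 5581 AM

The source date corresponds to 20 September 1821 in the Gregorian calendar (JDN 2386429).
That day falls on 23 Elul 5581 AM in the Hebrew calendar.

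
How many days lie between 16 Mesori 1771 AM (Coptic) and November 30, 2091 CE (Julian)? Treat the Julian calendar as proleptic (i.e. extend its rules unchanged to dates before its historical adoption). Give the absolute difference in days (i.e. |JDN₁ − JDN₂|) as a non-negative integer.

JDN of the first date = 2471867.
JDN of the second date = 2485129.
|2485129 − 2471867| = 13262.

13262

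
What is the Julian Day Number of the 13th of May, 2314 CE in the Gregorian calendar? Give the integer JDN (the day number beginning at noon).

JDN 2299161 is 15 October 1582 CE (Gregorian); the target day is +267202 days from there, so JDN = 2566363.

2566363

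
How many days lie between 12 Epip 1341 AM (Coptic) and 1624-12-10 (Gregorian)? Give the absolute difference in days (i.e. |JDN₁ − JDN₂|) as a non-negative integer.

218

JDN of the first date = 2314776.
JDN of the second date = 2314558.
|2314558 − 2314776| = 218.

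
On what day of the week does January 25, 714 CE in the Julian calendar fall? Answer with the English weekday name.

Equivalently 29 January 714 Gregorian, JDN 1981871.
1981871 ≡ 3 (mod 7); counting from Monday = 0 gives Thursday.

Thursday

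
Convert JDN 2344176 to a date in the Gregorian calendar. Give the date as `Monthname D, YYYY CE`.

January 13, 1706 CE

JDN 2451545 is 1 Jan 2000; 2344176 is −107369 days from there.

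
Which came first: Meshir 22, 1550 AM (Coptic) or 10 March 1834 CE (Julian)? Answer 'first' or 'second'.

First date → JDN 2390973; second date → JDN 2390995.
JDN 2390973 < JDN 2390995, so the first date is earlier.

first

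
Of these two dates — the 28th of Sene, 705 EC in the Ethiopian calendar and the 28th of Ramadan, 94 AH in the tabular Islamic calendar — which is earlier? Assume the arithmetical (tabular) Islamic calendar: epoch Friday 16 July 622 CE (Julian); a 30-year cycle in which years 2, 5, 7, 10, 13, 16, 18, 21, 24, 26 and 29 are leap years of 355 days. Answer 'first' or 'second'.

first

The two dates have Julian Day Numbers 1981654 and 1981659 respectively.
Since 1981654 < 1981659, the first date comes first.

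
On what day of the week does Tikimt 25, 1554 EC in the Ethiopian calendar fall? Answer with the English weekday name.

In the proleptic Gregorian calendar this is 1 November 1561 (JDN 2291508).
2291508 ≡ 2 (mod 7); counting from Monday = 0 gives Wednesday.

Wednesday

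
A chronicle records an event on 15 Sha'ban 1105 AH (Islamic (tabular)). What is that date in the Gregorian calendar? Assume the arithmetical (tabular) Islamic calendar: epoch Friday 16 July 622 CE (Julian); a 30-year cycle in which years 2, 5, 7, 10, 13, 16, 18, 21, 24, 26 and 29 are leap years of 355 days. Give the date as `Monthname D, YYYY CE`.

Julian Day Number of the source date = 2339882.
Converting JDN 2339882 to the Gregorian calendar gives 11 April 1694 CE.

April 11, 1694 CE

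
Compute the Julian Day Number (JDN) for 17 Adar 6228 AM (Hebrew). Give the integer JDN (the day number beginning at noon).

In the Gregorian calendar the same day is 12 March 2468.
JDN 2451545 is 1 January 2000 CE (Gregorian); the target day is +171005 days from there, so JDN = 2622550.

2622550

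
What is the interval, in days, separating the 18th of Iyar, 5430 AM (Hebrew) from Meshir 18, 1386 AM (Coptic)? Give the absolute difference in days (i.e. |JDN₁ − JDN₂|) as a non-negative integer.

75

JDN of the first date = 2331143.
JDN of the second date = 2331068.
|2331068 − 2331143| = 75.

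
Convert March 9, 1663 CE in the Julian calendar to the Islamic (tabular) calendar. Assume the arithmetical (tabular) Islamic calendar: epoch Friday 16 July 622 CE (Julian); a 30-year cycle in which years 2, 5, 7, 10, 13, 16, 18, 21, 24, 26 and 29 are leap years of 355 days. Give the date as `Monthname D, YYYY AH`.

The source date corresponds to 19 March 1663 in the Gregorian calendar (JDN 2328536).
That day falls on 9 Sha'ban 1073 AH in the tabular Islamic calendar.

Sha'ban 9, 1073 AH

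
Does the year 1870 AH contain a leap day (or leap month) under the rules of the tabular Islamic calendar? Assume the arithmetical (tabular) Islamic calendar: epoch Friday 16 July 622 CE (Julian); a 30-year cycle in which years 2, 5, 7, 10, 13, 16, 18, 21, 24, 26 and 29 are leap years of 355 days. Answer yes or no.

yes

Year 1870 AH is year 10 of its 30-year cycle; leap positions are 2, 5, 7, 10, 13, 16, 18, 21, 24, 26, 29, so it is a leap year (355 days).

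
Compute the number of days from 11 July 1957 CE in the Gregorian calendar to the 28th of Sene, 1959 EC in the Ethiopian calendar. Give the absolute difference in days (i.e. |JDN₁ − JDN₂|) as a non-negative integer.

3646

JDN of the first date = 2436031.
JDN of the second date = 2439677.
|2439677 − 2436031| = 3646.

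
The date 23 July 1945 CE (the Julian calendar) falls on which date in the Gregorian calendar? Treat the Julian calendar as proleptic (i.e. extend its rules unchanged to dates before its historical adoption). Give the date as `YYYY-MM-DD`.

At this point the Julian calendar is 13 days behind the Gregorian.
23 July 1945 Julian + 13 days → 5 August 1945 Gregorian.

1945-08-05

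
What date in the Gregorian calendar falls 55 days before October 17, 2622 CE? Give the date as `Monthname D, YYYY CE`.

Counting 55 days back from JDN 2679015 reaches JDN 2678960, which is August 23, 2622 CE.

August 23, 2622 CE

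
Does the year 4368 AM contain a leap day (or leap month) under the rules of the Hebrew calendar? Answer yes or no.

Hebrew year 4368 is year 17 of its 19-year Metonic cycle; leap years are at positions 3, 6, 8, 11, 14, 17, 19, so it is a leap year (13 months).

yes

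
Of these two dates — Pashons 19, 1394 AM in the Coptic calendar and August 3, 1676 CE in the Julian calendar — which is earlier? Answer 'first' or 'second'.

Converting both to JDN: 2334081 vs 2333432; the smaller is the second.

second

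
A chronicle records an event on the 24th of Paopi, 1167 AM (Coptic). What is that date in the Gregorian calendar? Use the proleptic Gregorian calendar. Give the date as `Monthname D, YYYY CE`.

Julian Day Number of the source date = 2250964.
Converting JDN 2250964 to the Gregorian calendar gives 30 October 1450 CE.

October 30, 1450 CE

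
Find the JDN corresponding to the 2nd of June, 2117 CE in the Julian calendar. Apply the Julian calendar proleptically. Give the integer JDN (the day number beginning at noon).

2494445

Equivalently 16 June 2117 (Gregorian).
JDN 2299161 is 15 October 1582 CE (Gregorian); the target day is +195284 days from there, so JDN = 2494445.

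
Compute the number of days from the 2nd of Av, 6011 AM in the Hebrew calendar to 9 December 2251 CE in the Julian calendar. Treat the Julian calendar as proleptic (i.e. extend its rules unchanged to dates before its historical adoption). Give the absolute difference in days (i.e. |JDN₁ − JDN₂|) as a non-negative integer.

JDN of the first date = 2543423.
JDN of the second date = 2543578.
|2543578 − 2543423| = 155.

155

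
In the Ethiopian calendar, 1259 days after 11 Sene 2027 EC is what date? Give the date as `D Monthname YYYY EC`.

JDN of 11 Sene 2027 EC = 2464497.
2464497 + 1259 = 2465756.
JDN 2465756 in the Ethiopian calendar is 19 Hidar 2031 EC.

19 Hidar 2031 EC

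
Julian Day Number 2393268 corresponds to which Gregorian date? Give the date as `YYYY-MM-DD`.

JDN 2451545 is 1 Jan 2000; 2393268 is −58277 days from there.

1840-06-11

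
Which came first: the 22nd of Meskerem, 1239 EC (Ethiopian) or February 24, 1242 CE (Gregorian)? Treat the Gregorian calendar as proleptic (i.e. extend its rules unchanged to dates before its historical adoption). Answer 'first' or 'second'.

The two dates have Julian Day Numbers 2176421 and 2174746 respectively.
Since 2174746 < 2176421, the second date comes first.

second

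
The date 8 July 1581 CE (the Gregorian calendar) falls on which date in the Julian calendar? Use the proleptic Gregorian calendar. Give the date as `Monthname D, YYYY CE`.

At this point the Julian calendar is 10 days behind the Gregorian.
8 July 1581 Gregorian − 10 days → 28 June 1581 Julian.

June 28, 1581 CE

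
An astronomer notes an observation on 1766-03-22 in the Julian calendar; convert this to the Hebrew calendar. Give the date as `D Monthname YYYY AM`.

23 Nisan 5526 AM

Both dates share Julian Day Number 2366170; in the Hebrew calendar that is 23 Nisan 5526 AM.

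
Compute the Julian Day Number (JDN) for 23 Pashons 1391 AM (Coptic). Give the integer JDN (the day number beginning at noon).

2332989

Equivalently 28 May 1675 (Gregorian).
JDN 2451545 is 1 January 2000 CE (Gregorian); the target day is −118556 days from there, so JDN = 2332989.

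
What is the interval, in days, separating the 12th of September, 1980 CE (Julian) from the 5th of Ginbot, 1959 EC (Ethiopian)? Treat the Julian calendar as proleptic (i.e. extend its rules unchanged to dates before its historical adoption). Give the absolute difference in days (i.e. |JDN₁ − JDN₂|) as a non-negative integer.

4884

JDN of the first date = 2444508.
JDN of the second date = 2439624.
|2439624 − 2444508| = 4884.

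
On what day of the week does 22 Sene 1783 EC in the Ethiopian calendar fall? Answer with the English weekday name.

Monday

Equivalently 27 June 1791 Gregorian, JDN 2375387.
JDN 2375387 mod 7 = 0, and JDN 0 was a Monday, so this is a Monday.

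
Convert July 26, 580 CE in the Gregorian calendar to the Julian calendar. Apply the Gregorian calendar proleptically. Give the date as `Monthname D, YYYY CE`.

July 24, 580 CE

The Julian–Gregorian offset here is 2 days (Julian trailing).
26 July 580 Gregorian − 2 days → 24 July 580 Julian.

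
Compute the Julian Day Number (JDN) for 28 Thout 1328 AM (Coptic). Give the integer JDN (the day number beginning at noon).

In the Gregorian calendar the same day is 6 October 1611.
JDN 2299161 is 15 October 1582 CE (Gregorian); the target day is +10583 days from there, so JDN = 2309744.

2309744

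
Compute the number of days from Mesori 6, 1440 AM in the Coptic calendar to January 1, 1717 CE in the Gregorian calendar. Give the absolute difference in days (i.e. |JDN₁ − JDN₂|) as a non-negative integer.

First date → JDN 2350960; second date → JDN 2348182.
The interval is |2350960 − 2348182| = 2778 days.

2778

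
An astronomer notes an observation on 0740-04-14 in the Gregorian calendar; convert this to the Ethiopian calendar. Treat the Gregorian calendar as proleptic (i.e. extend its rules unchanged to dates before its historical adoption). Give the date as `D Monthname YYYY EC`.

Julian Day Number of the source date = 1991443.
Converting JDN 1991443 to the Ethiopian calendar gives 15 Miyazya 732 EC.

15 Miyazya 732 EC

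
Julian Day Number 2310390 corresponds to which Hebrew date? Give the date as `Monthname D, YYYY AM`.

Tammuz 24, 5373 AM

The Gregorian equivalent of JDN 2310390 is 13 July 1613.
In the Hebrew calendar that day is Tammuz 24, 5373 AM.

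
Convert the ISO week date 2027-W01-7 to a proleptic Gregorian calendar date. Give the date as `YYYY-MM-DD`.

2027-01-10

ISO week 1 of 2027 is the week containing the first Thursday of 2027.
Week 1, day 7 (Sunday) lands on 2027-01-10.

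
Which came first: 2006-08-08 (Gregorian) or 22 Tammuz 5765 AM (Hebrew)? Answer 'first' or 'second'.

second

The two dates have Julian Day Numbers 2453956 and 2453581 respectively.
Since 2453581 < 2453956, the second date comes first.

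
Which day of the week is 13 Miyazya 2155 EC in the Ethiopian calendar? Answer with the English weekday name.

Friday

In the Gregorian calendar this is 22 April 2163 (JDN 2511191).
Since JDN mod 7 = 4 (0 = Monday), the day is Friday.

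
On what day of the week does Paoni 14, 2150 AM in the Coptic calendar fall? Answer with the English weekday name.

This is JDN 2610235 (24 June 2434 Gregorian).
2610235 ≡ 5 (mod 7); counting from Monday = 0 gives Saturday.

Saturday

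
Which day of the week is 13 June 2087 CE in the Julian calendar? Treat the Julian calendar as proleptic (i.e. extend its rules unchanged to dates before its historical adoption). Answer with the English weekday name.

Thursday

Equivalently 26 June 2087 Gregorian, JDN 2483498.
Since JDN mod 7 = 3 (0 = Monday), the day is Thursday.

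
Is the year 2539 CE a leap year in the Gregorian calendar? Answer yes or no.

2539 is not divisible by 4, so it is a common year.

no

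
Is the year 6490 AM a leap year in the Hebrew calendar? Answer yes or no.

Hebrew year 6490 is year 11 of its 19-year Metonic cycle; leap years are at positions 3, 6, 8, 11, 14, 17, 19, so it is a leap year (13 months).

yes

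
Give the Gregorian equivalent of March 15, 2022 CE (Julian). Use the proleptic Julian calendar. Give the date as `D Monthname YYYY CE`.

At this point the Julian calendar is 13 days behind the Gregorian.
15 March 2022 Julian + 13 days → 28 March 2022 Gregorian.

28 March 2022 CE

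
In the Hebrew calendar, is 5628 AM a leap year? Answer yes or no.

no

Hebrew year 5628 is year 4 of its 19-year Metonic cycle; leap years are at positions 3, 6, 8, 11, 14, 17, 19, so it is a common year (12 months).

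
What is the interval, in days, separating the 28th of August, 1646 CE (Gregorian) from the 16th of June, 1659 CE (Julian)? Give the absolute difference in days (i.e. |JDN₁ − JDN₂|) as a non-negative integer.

4685

JDN of the first date = 2322489.
JDN of the second date = 2327174.
|2327174 − 2322489| = 4685.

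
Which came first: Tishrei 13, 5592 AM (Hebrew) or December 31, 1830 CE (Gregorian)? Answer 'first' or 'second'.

First date → JDN 2390081; second date → JDN 2389818.
JDN 2389818 < JDN 2390081, so the second date is earlier.

second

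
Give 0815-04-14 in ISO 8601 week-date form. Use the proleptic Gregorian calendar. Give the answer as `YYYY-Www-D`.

0815-W16-2

The weekday is Tuesday (ISO weekday 2).
That Tuesday belongs to ISO week 16 of ISO year 815.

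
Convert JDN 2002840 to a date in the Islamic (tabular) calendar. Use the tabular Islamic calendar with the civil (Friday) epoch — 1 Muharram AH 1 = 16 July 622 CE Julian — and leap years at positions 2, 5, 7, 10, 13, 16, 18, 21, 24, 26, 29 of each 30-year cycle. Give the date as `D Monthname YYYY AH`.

6 Rajab 154 AH

The proleptic Gregorian equivalent of JDN 2002840 is 28 June 771.
In the tabular Islamic calendar that day is 6 Rajab 154 AH.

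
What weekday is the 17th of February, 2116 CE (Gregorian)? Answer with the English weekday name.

Monday

JDN 2493960 mod 7 = 0, and JDN 0 was a Monday, so this is a Monday.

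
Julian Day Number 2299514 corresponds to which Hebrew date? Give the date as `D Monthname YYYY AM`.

17 Tishrei 5344 AM

JDN 2299514 is 3 October 1583 in the Gregorian calendar.
In the Hebrew calendar that day is 17 Tishrei 5344 AM.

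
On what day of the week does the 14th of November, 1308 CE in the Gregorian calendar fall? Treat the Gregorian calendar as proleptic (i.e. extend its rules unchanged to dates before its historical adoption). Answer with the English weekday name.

Wednesday

2199115 ≡ 2 (mod 7); counting from Monday = 0 gives Wednesday.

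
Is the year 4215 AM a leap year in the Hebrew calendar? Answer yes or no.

no

Hebrew year 4215 is year 16 of its 19-year Metonic cycle; leap years are at positions 3, 6, 8, 11, 14, 17, 19, so it is a common year (12 months).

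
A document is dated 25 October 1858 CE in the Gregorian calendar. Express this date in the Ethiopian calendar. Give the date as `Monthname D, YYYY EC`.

Julian Day Number of the source date = 2399978.
Converting JDN 2399978 to the Ethiopian calendar gives 16 Tikimt 1851 EC.

Tikimt 16, 1851 EC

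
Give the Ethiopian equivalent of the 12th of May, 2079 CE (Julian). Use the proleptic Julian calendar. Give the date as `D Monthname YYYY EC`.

The source date corresponds to 25 May 2079 in the Gregorian calendar (JDN 2480544).
That day falls on 17 Ginbot 2071 EC in the Ethiopian calendar.

17 Ginbot 2071 EC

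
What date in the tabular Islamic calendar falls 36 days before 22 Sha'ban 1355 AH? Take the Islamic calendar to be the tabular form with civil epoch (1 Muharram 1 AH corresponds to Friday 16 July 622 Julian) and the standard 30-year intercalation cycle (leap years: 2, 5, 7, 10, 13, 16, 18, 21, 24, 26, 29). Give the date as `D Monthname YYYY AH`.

16 Rajab 1355 AH

The starting date is JDN 2428480; 2428480 − 36 = 2428444.
JDN 2428444 corresponds to 16 Rajab 1355 AH.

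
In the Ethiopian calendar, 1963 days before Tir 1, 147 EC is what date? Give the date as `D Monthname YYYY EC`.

JDN of Tir 1, 147 EC = 1777667.
1777667 − 1963 = 1775704.
JDN 1775704 in the Ethiopian calendar is 19 Nehase 141 EC.

19 Nehase 141 EC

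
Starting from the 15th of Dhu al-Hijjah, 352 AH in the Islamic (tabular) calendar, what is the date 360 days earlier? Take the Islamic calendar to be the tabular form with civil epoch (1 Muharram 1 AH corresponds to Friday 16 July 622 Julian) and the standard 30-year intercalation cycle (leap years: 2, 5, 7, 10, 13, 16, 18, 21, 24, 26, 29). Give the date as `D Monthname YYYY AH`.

10 Dhu al-Hijjah 351 AH

JDN of the 15th of Dhu al-Hijjah, 352 AH = 2073162.
2073162 − 360 = 2072802.
JDN 2072802 in the tabular Islamic calendar is 10 Dhu al-Hijjah 351 AH.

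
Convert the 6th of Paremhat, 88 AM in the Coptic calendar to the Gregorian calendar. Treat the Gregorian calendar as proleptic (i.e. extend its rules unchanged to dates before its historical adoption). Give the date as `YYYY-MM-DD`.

Julian Day Number of the source date = 1856992.
Converting JDN 1856992 to the Gregorian calendar gives 3 March 372 CE.

0372-03-03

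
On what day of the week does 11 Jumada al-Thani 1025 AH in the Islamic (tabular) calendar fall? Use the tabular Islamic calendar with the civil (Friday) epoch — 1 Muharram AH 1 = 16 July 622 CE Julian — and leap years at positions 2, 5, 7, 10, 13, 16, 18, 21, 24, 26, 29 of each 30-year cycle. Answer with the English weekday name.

In the Gregorian calendar this is 26 June 1616 (JDN 2311469).
JDN 2311469 mod 7 = 6, and JDN 0 was a Monday, so this is a Sunday.

Sunday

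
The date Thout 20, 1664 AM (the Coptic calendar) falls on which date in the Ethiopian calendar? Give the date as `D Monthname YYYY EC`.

20 Meskerem 1940 EC

Both dates share Julian Day Number 2432460; in the Ethiopian calendar that is 20 Meskerem 1940 EC.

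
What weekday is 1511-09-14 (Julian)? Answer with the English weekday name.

In the proleptic Gregorian calendar this is 24 September 1511 (JDN 2273207).
JDN 2273207 mod 7 = 6, and JDN 0 was a Monday, so this is a Sunday.

Sunday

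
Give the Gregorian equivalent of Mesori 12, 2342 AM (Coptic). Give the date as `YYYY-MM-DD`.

Both dates share Julian Day Number 2680421; in the Gregorian calendar that is 23 August 2626 CE.

2626-08-23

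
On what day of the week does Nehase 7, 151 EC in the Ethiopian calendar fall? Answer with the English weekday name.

Monday

This is JDN 1779344 (30 July 159 Gregorian).
1779344 ≡ 0 (mod 7); counting from Monday = 0 gives Monday.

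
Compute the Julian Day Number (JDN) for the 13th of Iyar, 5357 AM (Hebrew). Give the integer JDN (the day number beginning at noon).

2304473

Equivalently 1 May 1597 (Gregorian).
JDN 2299161 is 15 October 1582 CE (Gregorian); the target day is +5312 days from there, so JDN = 2304473.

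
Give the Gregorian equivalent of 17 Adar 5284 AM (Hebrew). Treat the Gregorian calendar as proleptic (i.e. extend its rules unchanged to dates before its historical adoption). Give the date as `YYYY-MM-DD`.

Julian Day Number of the source date = 2277750.
Converting JDN 2277750 to the Gregorian calendar gives 2 March 1524 CE.

1524-03-02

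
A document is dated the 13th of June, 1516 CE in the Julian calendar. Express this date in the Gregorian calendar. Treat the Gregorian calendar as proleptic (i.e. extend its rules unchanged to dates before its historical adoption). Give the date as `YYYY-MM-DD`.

1516-06-23

The Julian–Gregorian offset here is 10 days (Julian trailing).
13 June 1516 Julian + 10 days → 23 June 1516 Gregorian.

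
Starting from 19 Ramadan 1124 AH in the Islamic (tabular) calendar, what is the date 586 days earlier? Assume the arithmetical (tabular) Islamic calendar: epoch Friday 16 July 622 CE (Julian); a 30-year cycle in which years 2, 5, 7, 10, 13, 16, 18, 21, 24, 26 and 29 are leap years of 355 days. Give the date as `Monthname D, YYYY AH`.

Muharram 24, 1123 AH

Counting 586 days back from JDN 2346648 reaches JDN 2346062, which is Muharram 24, 1123 AH.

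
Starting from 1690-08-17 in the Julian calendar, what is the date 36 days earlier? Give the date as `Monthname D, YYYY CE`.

July 12, 1690 CE

The starting date is JDN 2338559; 2338559 − 36 = 2338523.
JDN 2338523 corresponds to July 12, 1690 CE.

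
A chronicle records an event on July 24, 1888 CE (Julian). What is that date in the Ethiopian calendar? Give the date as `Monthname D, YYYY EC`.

Hamle 30, 1880 EC

Julian Day Number of the source date = 2410855.
Converting JDN 2410855 to the Ethiopian calendar gives 30 Hamle 1880 EC.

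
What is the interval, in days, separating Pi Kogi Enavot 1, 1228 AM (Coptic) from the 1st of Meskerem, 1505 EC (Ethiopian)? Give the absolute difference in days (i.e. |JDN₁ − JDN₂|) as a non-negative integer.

5

First date → JDN 2273552; second date → JDN 2273557.
The interval is |2273552 − 2273557| = 5 days.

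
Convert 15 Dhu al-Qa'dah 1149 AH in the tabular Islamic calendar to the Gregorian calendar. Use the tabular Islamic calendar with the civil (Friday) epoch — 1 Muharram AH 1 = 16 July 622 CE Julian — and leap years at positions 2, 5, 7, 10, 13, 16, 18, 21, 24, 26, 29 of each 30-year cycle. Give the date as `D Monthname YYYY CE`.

17 March 1737 CE

Both dates share Julian Day Number 2355562; in the Gregorian calendar that is 17 March 1737 CE.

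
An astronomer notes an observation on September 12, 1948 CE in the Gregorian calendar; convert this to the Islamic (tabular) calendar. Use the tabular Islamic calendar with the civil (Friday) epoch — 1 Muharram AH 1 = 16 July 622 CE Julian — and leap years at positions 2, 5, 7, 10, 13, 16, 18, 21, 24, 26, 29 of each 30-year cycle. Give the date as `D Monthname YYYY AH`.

8 Dhu al-Qa'dah 1367 AH

Julian Day Number of the source date = 2432807.
Converting JDN 2432807 to the tabular Islamic calendar gives 8 Dhu al-Qa'dah 1367 AH.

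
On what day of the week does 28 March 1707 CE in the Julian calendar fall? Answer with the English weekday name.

Friday

This is JDN 2344626 (8 April 1707 Gregorian).
JDN 2344626 mod 7 = 4, and JDN 0 was a Monday, so this is a Friday.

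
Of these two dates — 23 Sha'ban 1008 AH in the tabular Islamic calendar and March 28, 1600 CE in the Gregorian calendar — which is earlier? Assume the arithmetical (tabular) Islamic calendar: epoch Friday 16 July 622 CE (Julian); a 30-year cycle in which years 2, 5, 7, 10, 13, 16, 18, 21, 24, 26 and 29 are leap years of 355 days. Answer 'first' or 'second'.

The two dates have Julian Day Numbers 2305516 and 2305535 respectively.
Since 2305516 < 2305535, the first date comes first.

first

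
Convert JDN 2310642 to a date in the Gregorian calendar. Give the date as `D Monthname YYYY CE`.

22 March 1614 CE

JDN 2451545 is 1 Jan 2000; 2310642 is −140903 days from there.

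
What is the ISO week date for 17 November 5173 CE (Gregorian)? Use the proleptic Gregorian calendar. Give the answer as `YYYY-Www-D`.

The weekday is Saturday (ISO weekday 6).
That Saturday belongs to ISO week 46 of ISO year 5173.

5173-W46-6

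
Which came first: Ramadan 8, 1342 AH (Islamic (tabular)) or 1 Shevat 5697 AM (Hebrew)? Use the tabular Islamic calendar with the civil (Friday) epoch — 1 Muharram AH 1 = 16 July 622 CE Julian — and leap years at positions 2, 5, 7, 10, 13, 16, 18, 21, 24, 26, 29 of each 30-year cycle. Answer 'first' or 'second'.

The two dates have Julian Day Numbers 2423889 and 2428547 respectively.
Since 2423889 < 2428547, the first date comes first.

first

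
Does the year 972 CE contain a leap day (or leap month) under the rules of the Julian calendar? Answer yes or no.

yes

972 mod 4 = 0, so it is a leap year in the Julian calendar.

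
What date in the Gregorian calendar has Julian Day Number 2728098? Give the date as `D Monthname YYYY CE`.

6 March 2757 CE

Counting from JDN 2299161 = 15 Oct 1582 gives an offset of 428937 days.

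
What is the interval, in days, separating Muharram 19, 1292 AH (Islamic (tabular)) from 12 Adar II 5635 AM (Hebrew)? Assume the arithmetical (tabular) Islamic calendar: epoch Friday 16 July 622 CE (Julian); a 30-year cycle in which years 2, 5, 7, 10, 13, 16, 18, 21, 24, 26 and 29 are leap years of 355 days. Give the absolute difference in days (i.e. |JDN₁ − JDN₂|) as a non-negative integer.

22

JDN of the first date = 2405945.
JDN of the second date = 2405967.
|2405967 − 2405945| = 22.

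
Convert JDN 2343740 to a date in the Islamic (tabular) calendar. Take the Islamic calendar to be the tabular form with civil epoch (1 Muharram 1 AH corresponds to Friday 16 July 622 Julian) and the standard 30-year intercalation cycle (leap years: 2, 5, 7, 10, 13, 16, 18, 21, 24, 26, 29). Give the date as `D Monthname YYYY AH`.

The Gregorian equivalent of JDN 2343740 is 3 November 1704.
In the tabular Islamic calendar that day is 5 Rajab 1116 AH.

5 Rajab 1116 AH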